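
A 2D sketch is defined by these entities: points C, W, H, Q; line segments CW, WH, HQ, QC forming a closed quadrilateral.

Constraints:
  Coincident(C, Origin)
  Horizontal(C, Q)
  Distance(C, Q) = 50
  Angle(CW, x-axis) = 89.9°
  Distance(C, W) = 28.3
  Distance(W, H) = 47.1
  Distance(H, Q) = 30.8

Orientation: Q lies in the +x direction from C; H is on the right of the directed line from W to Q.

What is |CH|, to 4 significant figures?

25.86

Checks: C.y = 0.00, Q.y = 0.00 ✓; |WH| = 47.10 ✓; |HQ| = 30.80 ✓.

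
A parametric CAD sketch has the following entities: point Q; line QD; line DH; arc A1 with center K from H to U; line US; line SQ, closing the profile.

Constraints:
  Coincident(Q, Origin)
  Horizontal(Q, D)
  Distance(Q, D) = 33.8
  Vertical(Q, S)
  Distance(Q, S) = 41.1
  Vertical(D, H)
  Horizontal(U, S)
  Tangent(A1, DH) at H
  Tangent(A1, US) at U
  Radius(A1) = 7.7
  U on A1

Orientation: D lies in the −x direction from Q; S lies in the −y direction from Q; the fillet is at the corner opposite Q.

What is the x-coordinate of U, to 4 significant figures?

-26.10

Q is at the origin; QD is horizontal with |QD| = 33.8 and D on the −x side, so D = (-33.80, 0.000). Q and S share the same x with |QS| = 41.1 and S on the −y side, so S = (0.000, -41.10). The virtual corner opposite Q is at (-33.80, -41.10). Since A1 is tangent to DH there, KH ⟂ DH and the tangent condition forces KU to be normal to US, with radius 7.7, so the center K sits 7.7 in from both sides at K = (-26.10, -33.40). That places the tangent points at H = (-33.80, -33.40) on DH and U = (-26.10, -41.10) on US. So U.x = -26.10.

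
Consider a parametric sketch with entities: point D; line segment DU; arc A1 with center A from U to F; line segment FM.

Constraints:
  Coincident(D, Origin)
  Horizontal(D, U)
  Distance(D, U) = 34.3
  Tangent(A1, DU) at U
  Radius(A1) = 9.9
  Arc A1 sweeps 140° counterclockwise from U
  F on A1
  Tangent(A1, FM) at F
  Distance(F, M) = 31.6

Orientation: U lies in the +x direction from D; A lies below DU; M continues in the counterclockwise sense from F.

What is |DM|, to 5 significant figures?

64.401

D is at the origin; D and U share the same y with |DU| = 34.3 and U on the +x side, so U = (34.300, 0.0000). Tangency of A1 to DU means the radius AU is perpendicular to DU, so A = U + (0, -9.9) = (34.300, -9.9000). On A1, U sits at bearing 90° from A; a 140° counterclockwise sweep puts F at bearing 230°, so F = A + 9.9·(cos 230°, sin 230°) = (27.936, -17.484). A1 meets FM tangentially, so AF is at right angles to FM, so FM runs along (−sin 230°, cos 230°); with |FM| = 31.6, M = (52.143, -37.796). Then |DM| = |M − D| = 64.401.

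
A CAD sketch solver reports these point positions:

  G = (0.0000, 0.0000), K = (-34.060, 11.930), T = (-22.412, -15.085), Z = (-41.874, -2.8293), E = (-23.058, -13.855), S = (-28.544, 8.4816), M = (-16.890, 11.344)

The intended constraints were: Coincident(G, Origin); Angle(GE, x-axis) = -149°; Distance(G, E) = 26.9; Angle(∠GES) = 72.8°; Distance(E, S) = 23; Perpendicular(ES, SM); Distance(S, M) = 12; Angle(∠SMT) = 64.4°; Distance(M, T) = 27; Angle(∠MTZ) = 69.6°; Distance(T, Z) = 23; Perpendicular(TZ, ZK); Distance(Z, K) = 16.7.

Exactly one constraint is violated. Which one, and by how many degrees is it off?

Perpendicular(TZ, ZK) — off by 4.30°.

G = (0.00, 0.00) ✓; GE at -149.0° ✓; |GE| = 26.90 ✓; ∠GES = 72.80° ✓; |ES| = 23.00 ✓; ∠(ES, SM) = 90.00° ✓; |SM| = 12.00 ✓; ∠SMT = 64.40° ✓; |MT| = 27.00 ✓; ∠MTZ = 69.60° ✓; |TZ| = 23.00 ✓; ∠(TZ, ZK) = 85.70° ✗; |ZK| = 16.70 ✓.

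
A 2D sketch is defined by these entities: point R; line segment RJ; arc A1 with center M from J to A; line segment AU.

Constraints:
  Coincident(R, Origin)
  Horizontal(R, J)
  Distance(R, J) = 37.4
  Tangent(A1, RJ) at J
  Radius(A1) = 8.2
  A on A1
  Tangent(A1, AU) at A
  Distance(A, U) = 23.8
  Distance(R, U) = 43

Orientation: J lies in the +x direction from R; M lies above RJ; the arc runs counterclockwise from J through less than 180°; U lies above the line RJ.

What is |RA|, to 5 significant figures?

45.774

R is at the origin; R and J share the same y with |RJ| = 37.4 and J on the +x side, so J = (37.400, 0.0000). The tangent condition forces MJ to be normal to RJ, so M = J + (0, 8.2) = (37.400, 8.2000). Since MA ⟂ AU (tangency), |MU| = √(8.2² + 23.8²) = 25.173 regardless of where A sits on A1. So U lies on both circle(R, 43.0) and circle(M, 25.173); the above-RJ intersection is U = (28.857, 31.879). A is the foot of the tangent from U: A = (43.786, 13.344).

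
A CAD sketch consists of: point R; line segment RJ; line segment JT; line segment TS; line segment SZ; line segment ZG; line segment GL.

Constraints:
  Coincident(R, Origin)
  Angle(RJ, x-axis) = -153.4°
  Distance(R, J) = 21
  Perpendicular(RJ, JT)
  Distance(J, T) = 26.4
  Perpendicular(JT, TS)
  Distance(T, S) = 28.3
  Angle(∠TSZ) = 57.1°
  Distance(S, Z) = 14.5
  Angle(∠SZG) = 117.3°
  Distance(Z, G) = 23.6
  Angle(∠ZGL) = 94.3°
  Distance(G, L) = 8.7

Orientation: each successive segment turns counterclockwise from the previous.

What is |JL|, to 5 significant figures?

25.389

R is at the origin; RJ runs at -153.4° with length 21.0, so J = (-18.777, -9.4029). RJ ⟂ JT, so JT runs at -63.400°; with |JT| = 26.4, T = (-6.9564, -33.009). JT is perpendicular to TS, so TS runs at 26.600°; with |TS| = 28.3, S = (18.348, -20.337). ∠TSZ = 57.1° gives SZ at 149.50° from the x-axis; with |SZ| = 14.5, Z = (5.8545, -12.978). ∠SZG = 117.3° gives ZG at -147.80° from the x-axis; with |ZG| = 23.6, G = (-14.116, -25.554). ∠ZGL = 94.3° gives GL at -62.100° from the x-axis; with |GL| = 8.7, L = (-10.045, -33.242). Then |JL| = |L − J| = 25.389.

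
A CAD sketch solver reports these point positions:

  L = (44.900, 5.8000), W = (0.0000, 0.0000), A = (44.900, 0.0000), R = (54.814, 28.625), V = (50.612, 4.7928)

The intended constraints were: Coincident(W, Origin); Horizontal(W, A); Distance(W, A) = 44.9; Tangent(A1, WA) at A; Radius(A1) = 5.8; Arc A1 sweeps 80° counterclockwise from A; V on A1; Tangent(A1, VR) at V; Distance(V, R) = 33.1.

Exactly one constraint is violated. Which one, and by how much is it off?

Distance(V, R) = 33.1 — off by 8.90.

W = (0.00, 0.00) ✓; W.y = 0.00, A.y = 0.00 ✓; |WA| = 44.90 ✓; ∠(LA, AW) = 90.00° ✓; |LA| = 5.800 ✓; bearing(L→V) − bearing(L→A) = 80.00° ✓; |LV| = 5.800 ✓; ∠(LV, VR) = 90.00° ✓; |VR| = 24.20 ✗.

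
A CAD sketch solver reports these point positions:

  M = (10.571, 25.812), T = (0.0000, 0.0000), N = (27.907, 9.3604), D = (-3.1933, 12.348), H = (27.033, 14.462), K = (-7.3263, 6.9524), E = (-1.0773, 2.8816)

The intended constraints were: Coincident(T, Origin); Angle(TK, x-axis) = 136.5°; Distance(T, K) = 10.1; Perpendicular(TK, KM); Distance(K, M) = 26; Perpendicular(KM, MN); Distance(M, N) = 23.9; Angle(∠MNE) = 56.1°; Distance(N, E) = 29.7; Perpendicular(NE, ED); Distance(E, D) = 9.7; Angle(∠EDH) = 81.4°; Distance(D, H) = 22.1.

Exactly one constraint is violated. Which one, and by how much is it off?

Distance(D, H) = 22.1 — off by 8.20.

T = (0.00, 0.00) ✓; TK at 136.5° ✓; |TK| = 10.10 ✓; ∠(TK, KM) = 90.00° ✓; |KM| = 26.00 ✓; ∠(KM, MN) = 90.00° ✓; |MN| = 23.90 ✓; ∠MNE = 56.10° ✓; |NE| = 29.70 ✓; ∠(NE, ED) = 90.00° ✓; |ED| = 9.700 ✓; ∠EDH = 81.40° ✓; |DH| = 30.30 ✗.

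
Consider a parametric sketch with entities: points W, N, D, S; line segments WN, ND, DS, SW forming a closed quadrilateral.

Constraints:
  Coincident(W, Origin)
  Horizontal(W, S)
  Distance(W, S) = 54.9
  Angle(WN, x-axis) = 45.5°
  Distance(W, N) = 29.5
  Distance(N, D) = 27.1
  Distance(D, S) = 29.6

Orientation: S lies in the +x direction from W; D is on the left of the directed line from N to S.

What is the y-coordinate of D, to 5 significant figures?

28.454

W is at the origin; W and S share the same y with |WS| = 54.9 and S in +x, so S = (54.9, 0). WN runs at 45.5° with |WN| = 29.5, so N = (20.677, 21.041). D is determined by |ND| = 27.1 and |DS| = 29.6 together: it lies at the intersection of circle(N, 27.1) and circle(S, 29.6). With |NS| = 40.174, the foot of the radical line on NS is 18.323 from N and the perpendicular offset is √(27.1² − 18.323²) = 19.967. Taking the left-of-NS solution: D = (46.743, 28.454).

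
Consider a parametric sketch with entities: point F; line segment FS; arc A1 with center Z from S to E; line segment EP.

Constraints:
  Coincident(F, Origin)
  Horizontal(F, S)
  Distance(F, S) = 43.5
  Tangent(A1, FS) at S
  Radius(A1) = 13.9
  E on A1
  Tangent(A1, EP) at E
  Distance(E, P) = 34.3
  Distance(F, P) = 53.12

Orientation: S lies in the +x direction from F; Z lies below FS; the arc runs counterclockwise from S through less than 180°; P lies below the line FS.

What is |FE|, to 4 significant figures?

32.15

Checks: |ZE| = 13.90 ✓; ∠(ZE, EP) = 90.00° ✓; |EP| = 34.30 ✓; |FP| = 53.12 ✓.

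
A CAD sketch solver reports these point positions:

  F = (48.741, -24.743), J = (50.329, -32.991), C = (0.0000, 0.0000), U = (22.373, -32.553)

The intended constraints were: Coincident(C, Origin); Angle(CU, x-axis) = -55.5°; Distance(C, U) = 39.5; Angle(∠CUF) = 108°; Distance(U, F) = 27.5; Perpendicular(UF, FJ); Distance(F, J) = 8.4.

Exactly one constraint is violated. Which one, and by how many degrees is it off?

Perpendicular(UF, FJ) — off by 5.60°.

C = (0.00, 0.00) ✓; CU at -55.50° ✓; |CU| = 39.50 ✓; ∠CUF = 108.0° ✓; |UF| = 27.50 ✓; ∠(UF, FJ) = 95.60° ✗; |FJ| = 8.399 ✓.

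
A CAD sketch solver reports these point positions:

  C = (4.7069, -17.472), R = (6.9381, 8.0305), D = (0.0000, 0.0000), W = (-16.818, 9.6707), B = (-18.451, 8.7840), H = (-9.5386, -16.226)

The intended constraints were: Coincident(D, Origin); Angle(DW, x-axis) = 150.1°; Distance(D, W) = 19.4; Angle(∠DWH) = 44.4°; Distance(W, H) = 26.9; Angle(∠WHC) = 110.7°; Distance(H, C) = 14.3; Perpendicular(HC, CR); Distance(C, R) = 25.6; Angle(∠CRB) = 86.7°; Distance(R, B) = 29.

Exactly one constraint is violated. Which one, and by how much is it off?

Distance(R, B) = 29 — off by 3.60.

D = (0.00, 0.00) ✓; DW at 150.1° ✓; |DW| = 19.40 ✓; ∠DWH = 44.40° ✓; |WH| = 26.90 ✓; ∠WHC = 110.7° ✓; |HC| = 14.30 ✓; ∠(HC, CR) = 90.00° ✓; |CR| = 25.60 ✓; ∠CRB = 86.70° ✓; |RB| = 25.40 ✗.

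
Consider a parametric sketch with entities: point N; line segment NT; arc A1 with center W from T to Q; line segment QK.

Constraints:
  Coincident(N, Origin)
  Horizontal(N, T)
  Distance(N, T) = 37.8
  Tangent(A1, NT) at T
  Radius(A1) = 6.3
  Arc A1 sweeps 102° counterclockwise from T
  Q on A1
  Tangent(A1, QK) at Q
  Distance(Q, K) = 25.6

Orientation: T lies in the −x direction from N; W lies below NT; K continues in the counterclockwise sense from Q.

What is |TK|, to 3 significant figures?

32.7

N is at the origin; NT is horizontal with |NT| = 37.8 and T on the −x side, so T = (-37.8, 0.00). Since A1 is tangent to NT there, WT ⟂ NT, so W = T + (0, -6.3) = (-37.8, -6.30). On A1, T sits at bearing 90° from W; a 102° counterclockwise sweep puts Q at bearing 192°, so Q = W + 6.3·(cos 192°, sin 192°) = (-44.0, -7.61). Tangency of A1 to QK means the radius WQ is perpendicular to QK, so QK runs along (−sin 192°, cos 192°); with |QK| = 25.6, K = (-38.6, -32.7). Then |TK| = |K − T| = 32.7.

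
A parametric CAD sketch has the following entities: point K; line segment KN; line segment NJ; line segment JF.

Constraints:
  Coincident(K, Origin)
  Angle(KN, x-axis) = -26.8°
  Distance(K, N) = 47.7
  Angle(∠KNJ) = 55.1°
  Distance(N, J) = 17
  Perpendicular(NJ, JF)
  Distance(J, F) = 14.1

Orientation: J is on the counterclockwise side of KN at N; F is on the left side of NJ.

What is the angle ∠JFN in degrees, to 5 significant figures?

50.327°

K is at the origin; KN runs at -26.8° with length 47.7, so N = 47.7·(cos -26.8°, sin -26.8°) = (42.576, -21.507). ∠KNJ = 55.1°, so NJ runs at -26.8° + (180° − 55.1°) = 98.100° from the x-axis; with |NJ| = 17.0, J = N + 17.0·(cos 98.100°, sin 98.100°) = (40.181, -4.6765). NJ is perpendicular to JF; with |JF| = 14.1 on the left of NJ, F = J + 14.1·(-0.99002, -0.14090) = (26.222, -6.6632). Then cos ∠JFN = FJ·FN / (|FJ||FN|), giving 50.327°.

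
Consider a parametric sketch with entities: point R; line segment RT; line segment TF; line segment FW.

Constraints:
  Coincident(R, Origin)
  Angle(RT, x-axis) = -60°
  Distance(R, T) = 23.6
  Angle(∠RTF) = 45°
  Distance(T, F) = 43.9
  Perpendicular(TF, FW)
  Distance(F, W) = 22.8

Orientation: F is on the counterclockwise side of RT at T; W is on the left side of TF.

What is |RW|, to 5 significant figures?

27.890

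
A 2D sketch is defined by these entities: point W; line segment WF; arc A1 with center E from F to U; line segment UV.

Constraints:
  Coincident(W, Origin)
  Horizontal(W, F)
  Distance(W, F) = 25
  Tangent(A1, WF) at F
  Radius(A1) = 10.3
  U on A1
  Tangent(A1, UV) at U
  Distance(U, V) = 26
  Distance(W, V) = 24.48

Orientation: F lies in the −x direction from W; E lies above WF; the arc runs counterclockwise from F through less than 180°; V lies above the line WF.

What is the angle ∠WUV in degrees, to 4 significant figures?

65.26°

Checks: |EU| = 10.30 ✓; ∠(EU, UV) = 90.00° ✓; |UV| = 26.00 ✓; |WV| = 24.48 ✓.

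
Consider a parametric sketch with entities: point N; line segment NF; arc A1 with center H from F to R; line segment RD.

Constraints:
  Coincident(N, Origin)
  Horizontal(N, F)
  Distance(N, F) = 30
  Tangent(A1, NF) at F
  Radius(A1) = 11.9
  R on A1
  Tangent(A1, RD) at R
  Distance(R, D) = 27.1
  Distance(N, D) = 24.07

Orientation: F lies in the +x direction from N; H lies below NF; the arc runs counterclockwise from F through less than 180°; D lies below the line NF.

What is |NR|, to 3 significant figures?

21.6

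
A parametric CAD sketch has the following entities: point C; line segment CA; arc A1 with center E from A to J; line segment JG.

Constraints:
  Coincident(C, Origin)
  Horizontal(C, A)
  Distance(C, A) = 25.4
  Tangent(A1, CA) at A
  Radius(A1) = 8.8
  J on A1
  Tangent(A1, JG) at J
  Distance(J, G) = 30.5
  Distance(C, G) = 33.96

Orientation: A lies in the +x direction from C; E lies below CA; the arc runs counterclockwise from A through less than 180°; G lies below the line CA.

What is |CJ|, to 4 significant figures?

18.11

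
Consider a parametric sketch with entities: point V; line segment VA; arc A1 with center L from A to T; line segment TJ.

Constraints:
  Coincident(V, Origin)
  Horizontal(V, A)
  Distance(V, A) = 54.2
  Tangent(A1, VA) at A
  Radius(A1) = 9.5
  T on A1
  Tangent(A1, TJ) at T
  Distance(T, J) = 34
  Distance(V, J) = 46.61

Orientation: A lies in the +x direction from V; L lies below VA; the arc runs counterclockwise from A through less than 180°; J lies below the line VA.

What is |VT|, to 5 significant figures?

46.033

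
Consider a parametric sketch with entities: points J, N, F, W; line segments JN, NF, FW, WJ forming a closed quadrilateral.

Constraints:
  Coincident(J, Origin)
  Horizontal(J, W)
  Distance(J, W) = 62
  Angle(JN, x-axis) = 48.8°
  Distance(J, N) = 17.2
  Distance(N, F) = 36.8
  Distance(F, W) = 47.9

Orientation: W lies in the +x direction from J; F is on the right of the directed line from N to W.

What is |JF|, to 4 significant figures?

30.30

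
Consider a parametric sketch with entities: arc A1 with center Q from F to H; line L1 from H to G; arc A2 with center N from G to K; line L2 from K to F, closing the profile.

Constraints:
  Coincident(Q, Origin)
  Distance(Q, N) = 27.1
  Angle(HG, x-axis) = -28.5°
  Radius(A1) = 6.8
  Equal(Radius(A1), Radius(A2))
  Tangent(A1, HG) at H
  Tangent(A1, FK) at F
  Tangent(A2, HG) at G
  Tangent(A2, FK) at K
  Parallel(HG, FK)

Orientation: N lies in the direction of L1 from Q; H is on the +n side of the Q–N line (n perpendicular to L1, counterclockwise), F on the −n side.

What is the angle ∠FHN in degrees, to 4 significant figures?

75.91°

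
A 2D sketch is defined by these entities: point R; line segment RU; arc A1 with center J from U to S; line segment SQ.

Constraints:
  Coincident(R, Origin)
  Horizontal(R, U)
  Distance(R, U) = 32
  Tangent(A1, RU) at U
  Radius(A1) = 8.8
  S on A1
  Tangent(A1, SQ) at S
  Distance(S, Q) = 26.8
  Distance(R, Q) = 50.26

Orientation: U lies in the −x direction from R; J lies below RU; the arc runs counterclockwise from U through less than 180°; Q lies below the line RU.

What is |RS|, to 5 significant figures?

41.986

Checks: |JS| = 8.800 ✓; ∠(JS, SQ) = 90.00° ✓; |SQ| = 26.80 ✓; |RQ| = 50.26 ✓.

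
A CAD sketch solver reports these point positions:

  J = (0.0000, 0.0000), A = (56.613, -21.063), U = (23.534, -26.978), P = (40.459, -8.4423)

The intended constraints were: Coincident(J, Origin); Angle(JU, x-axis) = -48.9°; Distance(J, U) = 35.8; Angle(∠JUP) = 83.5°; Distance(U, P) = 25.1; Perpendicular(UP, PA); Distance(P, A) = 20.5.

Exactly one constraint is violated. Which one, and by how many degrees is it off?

Perpendicular(UP, PA) — off by 4.40°.

J = (0.00, 0.00) ✓; JU at -48.90° ✓; |JU| = 35.80 ✓; ∠JUP = 83.50° ✓; |UP| = 25.10 ✓; ∠(UP, PA) = 85.60° ✗; |PA| = 20.50 ✓.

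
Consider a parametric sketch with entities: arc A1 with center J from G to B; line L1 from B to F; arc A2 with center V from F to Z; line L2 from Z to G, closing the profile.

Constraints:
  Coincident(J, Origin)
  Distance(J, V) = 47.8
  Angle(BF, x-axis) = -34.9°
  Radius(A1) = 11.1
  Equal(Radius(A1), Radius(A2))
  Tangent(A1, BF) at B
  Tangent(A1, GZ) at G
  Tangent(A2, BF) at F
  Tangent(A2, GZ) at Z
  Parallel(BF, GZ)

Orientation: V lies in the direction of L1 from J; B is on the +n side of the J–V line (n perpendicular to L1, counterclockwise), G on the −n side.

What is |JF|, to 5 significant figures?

49.072

The slot axis is L1's direction at -34.9°, so u = (cos -34.9°, sin -34.9°) = (0.82015, -0.57215) and n = (−sin -34.9°, cos -34.9°) = (0.57215, 0.82015). J is at the origin and V lies 47.8 along u from J, so V = 47.8·u = (39.203, -27.349). Tangency of A1 to both parallel lines with radius 11.1 puts B and G at J ± 11.1·n: B = (6.3508, 9.1037), G = (-6.3508, -9.1037). Equal radii place F and Z the same way about V: F = V + 11.1·n = (45.554, -18.245), Z = V − 11.1·n = (32.852, -36.452). Then |JF| = |F − J| = 49.072.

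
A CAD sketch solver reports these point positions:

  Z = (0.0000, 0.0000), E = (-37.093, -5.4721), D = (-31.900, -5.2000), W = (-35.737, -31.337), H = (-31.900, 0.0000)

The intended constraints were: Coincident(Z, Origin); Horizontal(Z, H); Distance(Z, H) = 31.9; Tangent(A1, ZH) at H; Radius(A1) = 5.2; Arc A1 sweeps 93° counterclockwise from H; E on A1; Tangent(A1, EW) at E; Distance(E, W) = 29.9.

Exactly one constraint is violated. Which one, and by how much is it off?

Distance(E, W) = 29.9 — off by 4.00.

Z = (0.00, 0.00) ✓; Z.y = 0.00, H.y = 0.00 ✓; |ZH| = 31.90 ✓; ∠(DH, HZ) = 90.00° ✓; |DH| = 5.200 ✓; bearing(D→E) − bearing(D→H) = 93.00° ✓; |DE| = 5.200 ✓; ∠(DE, EW) = 90.00° ✓; |EW| = 25.90 ✗.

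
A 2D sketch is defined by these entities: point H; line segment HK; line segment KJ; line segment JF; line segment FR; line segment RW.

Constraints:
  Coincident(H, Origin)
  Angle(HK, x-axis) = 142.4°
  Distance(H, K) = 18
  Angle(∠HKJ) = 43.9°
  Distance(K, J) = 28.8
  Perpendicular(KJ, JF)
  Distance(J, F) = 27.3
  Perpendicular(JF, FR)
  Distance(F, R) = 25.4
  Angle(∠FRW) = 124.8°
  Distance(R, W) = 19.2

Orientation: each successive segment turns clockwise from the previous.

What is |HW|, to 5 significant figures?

20.549

H is at the origin; HK runs at 142.4° with length 18.0, so K = (-14.261, 10.983). ∠HKJ = 43.9° gives KJ at 6.3000° from the x-axis; with |KJ| = 28.8, J = (14.365, 14.143). KJ is perpendicular to JF, so JF runs at -83.700°; with |JF| = 27.3, F = (17.361, -12.992). JF is perpendicular to FR, so FR runs at -173.70°; with |FR| = 25.4, R = (-7.8860, -15.779). ∠FRW = 124.8° gives RW at 131.10° from the x-axis; with |RW| = 19.2, W = (-20.508, -1.3110). Then |HW| = |W − H| = 20.549.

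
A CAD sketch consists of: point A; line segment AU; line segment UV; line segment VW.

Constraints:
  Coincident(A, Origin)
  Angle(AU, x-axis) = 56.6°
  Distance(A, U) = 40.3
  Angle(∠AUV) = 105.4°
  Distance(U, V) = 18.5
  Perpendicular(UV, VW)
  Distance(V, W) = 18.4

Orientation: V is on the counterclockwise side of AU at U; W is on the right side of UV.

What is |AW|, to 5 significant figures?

64.270

∠AUV = 105.4°, so UV runs at 56.6° + (180° − 105.4°) = 131.20° from the x-axis; with |UV| = 18.5, V = U + 18.5·(cos 131.20°, sin 131.20°) = (9.9986, 47.564). UV ⟂ VW; with |VW| = 18.4 on the right of UV, W = V + 18.4·(0.75241, 0.65869) = (23.843, 59.684). Then |AW| = |W − A| = 64.270.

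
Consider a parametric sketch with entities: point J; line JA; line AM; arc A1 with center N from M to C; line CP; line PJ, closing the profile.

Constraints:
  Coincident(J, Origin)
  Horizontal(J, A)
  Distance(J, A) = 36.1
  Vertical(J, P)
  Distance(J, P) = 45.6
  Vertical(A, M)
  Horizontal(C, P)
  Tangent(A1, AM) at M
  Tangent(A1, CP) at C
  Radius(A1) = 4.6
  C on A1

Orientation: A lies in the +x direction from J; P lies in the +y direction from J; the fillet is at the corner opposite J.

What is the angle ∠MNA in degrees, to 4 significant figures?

83.60°

J is at the origin; JA is horizontal with |JA| = 36.1 and A on the +x side, so A = (36.10, 0.000). JP is vertical with |JP| = 45.6 and P on the +y side, so P = (0.000, 45.60). The virtual corner opposite J is at (36.10, 45.60). Tangency of A1 to AM means the radius NM is perpendicular to AM and since A1 is tangent to CP there, NC ⟂ CP, with radius 4.6, so the center N sits 4.6 in from both sides at N = (31.50, 41.00). That places the tangent points at M = (36.10, 41.00) on AM and C = (31.50, 45.60) on CP. Then cos ∠MNA = NM·NA / (|NM||NA|), giving 83.60°.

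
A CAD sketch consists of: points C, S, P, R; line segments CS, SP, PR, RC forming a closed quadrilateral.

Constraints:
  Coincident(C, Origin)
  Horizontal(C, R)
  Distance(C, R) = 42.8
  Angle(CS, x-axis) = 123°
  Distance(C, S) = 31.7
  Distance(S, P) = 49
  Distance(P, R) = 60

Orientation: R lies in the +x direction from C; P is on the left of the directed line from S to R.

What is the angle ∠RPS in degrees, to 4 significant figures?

73.33°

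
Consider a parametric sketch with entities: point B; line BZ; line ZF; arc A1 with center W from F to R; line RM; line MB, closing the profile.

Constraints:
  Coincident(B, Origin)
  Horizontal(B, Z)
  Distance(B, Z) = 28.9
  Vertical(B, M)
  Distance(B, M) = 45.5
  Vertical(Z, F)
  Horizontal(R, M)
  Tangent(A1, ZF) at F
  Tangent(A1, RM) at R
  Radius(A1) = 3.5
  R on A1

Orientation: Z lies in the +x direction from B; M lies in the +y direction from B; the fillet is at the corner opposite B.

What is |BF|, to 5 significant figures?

50.982

B is at the origin; BZ is horizontal with |BZ| = 28.9 and Z on the +x side, so Z = (28.900, 0.0000). B and M share the same x with |BM| = 45.5 and M on the +y side, so M = (0.0000, 45.500). The virtual corner opposite B is at (28.900, 45.500). Tangency of A1 to ZF means the radius WF is perpendicular to ZF and the tangent condition forces WR to be normal to RM, with radius 3.5, so the center W sits 3.5 in from both sides at W = (25.400, 42.000). That places the tangent points at F = (28.900, 42.000) on ZF and R = (25.400, 45.500) on RM. Then |BF| = |F − B| = 50.982.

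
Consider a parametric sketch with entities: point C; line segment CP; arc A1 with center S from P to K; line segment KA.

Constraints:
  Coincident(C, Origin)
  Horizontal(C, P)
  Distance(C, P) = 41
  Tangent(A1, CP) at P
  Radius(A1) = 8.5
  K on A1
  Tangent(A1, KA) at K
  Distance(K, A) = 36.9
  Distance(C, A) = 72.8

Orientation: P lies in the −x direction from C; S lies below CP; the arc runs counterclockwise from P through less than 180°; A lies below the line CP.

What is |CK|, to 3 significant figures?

49.5

Checks: ∠(SP, PC) = 90.00° ✓; |SP| = 8.500 ✓; |SK| = 8.500 ✓; ∠(SK, KA) = 90.00° ✓; |KA| = 36.90 ✓; |CA| = 72.80 ✓.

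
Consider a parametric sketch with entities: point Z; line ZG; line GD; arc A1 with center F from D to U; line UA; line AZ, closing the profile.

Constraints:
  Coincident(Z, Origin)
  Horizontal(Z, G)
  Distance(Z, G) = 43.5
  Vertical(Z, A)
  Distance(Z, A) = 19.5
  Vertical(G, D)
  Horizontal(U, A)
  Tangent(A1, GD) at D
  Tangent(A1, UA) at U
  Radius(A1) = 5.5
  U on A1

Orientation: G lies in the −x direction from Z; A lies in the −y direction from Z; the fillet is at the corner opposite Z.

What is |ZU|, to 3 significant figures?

42.7

Z is at the origin; ZG is horizontal with |ZG| = 43.5 and G on the −x side, so G = (-43.5, 0.00). Z and A share the same x with |ZA| = 19.5 and A on the −y side, so A = (0.00, -19.5). The virtual corner opposite Z is at (-43.5, -19.5). A1 meets GD tangentially, so FD is at right angles to GD and the tangent condition forces FU to be normal to UA, with radius 5.5, so the center F sits 5.5 in from both sides at F = (-38.0, -14.0). That places the tangent points at D = (-43.5, -14.0) on GD and U = (-38.0, -19.5) on UA. Then |ZU| = |U − Z| = 42.7.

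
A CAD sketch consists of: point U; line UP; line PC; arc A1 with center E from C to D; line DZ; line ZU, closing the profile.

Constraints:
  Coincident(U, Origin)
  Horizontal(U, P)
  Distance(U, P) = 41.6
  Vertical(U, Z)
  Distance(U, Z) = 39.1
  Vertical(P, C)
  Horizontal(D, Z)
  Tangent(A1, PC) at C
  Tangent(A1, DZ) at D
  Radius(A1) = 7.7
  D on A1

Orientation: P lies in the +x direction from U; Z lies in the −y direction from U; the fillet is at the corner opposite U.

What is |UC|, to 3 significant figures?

52.1

U is at the origin; UP is horizontal with |UP| = 41.6 and P on the +x side, so P = (41.6, 0.00). UZ is vertical with |UZ| = 39.1 and Z on the −y side, so Z = (0.00, -39.1). The virtual corner opposite U is at (41.6, -39.1). A1 meets PC tangentially, so EC is at right angles to PC and A1 meets DZ tangentially, so ED is at right angles to DZ, with radius 7.7, so the center E sits 7.7 in from both sides at E = (33.9, -31.4). That places the tangent points at C = (41.6, -31.4) on PC and D = (33.9, -39.1) on DZ. Then |UC| = |C − U| = 52.1.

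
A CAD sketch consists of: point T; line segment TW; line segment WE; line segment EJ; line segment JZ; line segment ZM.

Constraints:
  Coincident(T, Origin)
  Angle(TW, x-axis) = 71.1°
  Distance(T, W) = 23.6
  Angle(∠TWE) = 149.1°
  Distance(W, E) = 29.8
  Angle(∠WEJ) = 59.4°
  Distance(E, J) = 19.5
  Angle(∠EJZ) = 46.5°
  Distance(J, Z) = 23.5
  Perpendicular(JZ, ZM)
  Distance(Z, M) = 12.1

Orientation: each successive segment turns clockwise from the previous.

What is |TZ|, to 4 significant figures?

38.16

T is at the origin; TW runs at 71.1° with length 23.6, so W = (7.644, 22.33). ∠TWE = 149.1° gives WE at 40.20° from the x-axis; with |WE| = 29.8, E = (30.41, 41.56). ∠WEJ = 59.4° gives EJ at -80.40° from the x-axis; with |EJ| = 19.5, J = (33.66, 22.34). ∠EJZ = 46.5° gives JZ at 146.1° from the x-axis; with |JZ| = 23.5, Z = (14.15, 35.44). Then |TZ| = |Z − T| = 38.16.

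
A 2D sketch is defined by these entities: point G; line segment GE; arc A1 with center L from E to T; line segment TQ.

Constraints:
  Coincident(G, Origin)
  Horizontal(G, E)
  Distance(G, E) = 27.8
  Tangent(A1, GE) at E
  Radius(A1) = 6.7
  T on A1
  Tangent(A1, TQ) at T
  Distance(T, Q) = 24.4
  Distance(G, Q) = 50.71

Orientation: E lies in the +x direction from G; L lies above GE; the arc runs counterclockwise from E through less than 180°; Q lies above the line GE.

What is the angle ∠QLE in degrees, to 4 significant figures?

143.2°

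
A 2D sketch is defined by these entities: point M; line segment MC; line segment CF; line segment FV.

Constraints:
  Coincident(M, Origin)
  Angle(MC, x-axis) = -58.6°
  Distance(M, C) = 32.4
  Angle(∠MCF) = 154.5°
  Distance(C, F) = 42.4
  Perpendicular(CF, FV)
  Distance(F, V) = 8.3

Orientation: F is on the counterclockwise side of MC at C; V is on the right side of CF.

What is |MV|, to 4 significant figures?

75.02

∠MCF = 154.5°, so CF runs at -58.6° + (180° − 154.5°) = -33.10° from the x-axis; with |CF| = 42.4, F = C + 42.4·(cos -33.10°, sin -33.10°) = (52.40, -50.81). The perpendicularity gives FV at right angles to CF; with |FV| = 8.3 on the right of CF, V = F + 8.3·(-0.5461, -0.8377) = (47.87, -57.76). Then |MV| = |V − M| = 75.02.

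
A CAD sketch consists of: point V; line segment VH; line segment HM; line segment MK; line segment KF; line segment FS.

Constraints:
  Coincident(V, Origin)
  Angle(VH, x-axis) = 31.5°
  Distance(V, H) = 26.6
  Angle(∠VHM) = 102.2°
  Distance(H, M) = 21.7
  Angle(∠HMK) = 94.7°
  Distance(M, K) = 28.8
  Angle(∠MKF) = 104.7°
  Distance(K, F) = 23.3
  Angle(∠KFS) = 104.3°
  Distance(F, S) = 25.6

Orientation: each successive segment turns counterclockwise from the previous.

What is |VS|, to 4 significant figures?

12.65

∠MKF = 104.7° gives KF at -90.10° from the x-axis; with |KF| = 23.3, F = (-12.40, 3.819). ∠KFS = 104.3° gives FS at -14.40° from the x-axis; with |FS| = 25.6, S = (12.39, -2.547). Then |VS| = |S − V| = 12.65.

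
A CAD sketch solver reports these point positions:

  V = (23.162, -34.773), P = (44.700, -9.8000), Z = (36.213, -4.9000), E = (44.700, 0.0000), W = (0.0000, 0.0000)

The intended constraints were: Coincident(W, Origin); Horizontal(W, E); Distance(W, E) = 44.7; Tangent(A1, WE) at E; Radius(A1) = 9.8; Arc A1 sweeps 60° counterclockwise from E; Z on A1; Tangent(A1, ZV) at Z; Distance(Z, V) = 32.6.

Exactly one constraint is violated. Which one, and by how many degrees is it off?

Tangent(A1, ZV) at Z — off by 6.40°.

W = (0.00, 0.00) ✓; W.y = 0.00, E.y = 0.00 ✓; |WE| = 44.70 ✓; ∠(PE, EW) = 90.00° ✓; |PE| = 9.800 ✓; bearing(P→Z) − bearing(P→E) = 60.00° ✓; |PZ| = 9.800 ✓; ∠(PZ, ZV) = 83.60° ✗; |ZV| = 32.60 ✓.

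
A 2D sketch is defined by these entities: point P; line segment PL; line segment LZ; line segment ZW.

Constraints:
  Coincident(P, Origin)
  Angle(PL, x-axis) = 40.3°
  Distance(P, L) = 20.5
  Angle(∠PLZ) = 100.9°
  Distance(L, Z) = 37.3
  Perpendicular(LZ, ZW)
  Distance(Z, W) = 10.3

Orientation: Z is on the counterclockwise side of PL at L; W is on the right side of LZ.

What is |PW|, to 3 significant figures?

51.2

P is at the origin; PL runs at 40.3° with length 20.5, so L = 20.5·(cos 40.3°, sin 40.3°) = (15.6, 13.3). ∠PLZ = 100.9°, so LZ runs at 40.3° + (180° − 100.9°) = 119° from the x-axis; with |LZ| = 37.3, Z = L + 37.3·(cos 119°, sin 119°) = (-2.68, 45.8). The perpendicularity gives ZW at right angles to LZ; with |ZW| = 10.3 on the right of LZ, W = Z + 10.3·(0.871, 0.491) = (6.30, 50.8). Then |PW| = |W − P| = 51.2.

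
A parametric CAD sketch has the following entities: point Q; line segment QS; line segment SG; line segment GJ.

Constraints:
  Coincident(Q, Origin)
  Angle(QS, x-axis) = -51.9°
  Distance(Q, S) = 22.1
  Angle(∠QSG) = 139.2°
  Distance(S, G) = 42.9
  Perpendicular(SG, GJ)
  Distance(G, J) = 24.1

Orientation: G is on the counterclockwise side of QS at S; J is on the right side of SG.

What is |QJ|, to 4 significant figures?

71.00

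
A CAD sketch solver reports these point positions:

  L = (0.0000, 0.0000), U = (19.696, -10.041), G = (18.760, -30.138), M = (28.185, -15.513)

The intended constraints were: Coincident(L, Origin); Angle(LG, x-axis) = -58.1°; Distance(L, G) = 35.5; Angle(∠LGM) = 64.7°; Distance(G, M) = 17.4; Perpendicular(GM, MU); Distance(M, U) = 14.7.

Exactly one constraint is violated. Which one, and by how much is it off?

Distance(M, U) = 14.7 — off by 4.60.

L = (0.00, 0.00) ✓; LG at -58.10° ✓; |LG| = 35.50 ✓; ∠LGM = 64.70° ✓; |GM| = 17.40 ✓; ∠(GM, MU) = 89.99° ✓; |MU| = 10.10 ✗.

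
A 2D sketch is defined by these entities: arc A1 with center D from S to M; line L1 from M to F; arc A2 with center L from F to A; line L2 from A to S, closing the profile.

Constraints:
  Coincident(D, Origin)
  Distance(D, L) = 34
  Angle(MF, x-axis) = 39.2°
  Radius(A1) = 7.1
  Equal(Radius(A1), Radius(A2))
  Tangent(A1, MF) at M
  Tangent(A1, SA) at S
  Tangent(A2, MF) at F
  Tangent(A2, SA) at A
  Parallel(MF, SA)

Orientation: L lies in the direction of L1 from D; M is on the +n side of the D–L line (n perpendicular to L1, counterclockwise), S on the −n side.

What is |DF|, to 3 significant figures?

34.7

Tangency of A1 to both parallel lines with radius 7.1 puts M and S at D ± 7.1·n: M = (-4.49, 5.50), S = (4.49, -5.50). Equal radii place F and A the same way about L: F = L + 7.1·n = (21.9, 27.0), A = L − 7.1·n = (30.8, 16.0). Then |DF| = |F − D| = 34.7.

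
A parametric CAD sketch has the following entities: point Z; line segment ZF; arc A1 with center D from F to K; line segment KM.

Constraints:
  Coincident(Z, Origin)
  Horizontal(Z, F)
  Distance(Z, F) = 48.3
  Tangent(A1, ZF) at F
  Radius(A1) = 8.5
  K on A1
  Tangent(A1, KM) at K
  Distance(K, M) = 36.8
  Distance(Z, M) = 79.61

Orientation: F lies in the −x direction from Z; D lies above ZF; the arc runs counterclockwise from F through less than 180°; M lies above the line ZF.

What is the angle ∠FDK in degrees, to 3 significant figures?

136°

Z is at the origin; ZF is horizontal with |ZF| = 48.3 and F on the −x side, so F = (-48.3, 0.00). Since A1 is tangent to ZF there, DF ⟂ ZF, so D = F + (0, 8.5) = (-48.3, 8.50). Since DK ⟂ KM (tangency), |DM| = √(8.5² + 36.8²) = 37.8 regardless of where K sits on A1. So M lies on both circle(Z, 79.61) and circle(D, 37.8); the above-ZF intersection is M = (-68.6, 40.3). K is the foot of the tangent from M: K = (-42.4, 14.6).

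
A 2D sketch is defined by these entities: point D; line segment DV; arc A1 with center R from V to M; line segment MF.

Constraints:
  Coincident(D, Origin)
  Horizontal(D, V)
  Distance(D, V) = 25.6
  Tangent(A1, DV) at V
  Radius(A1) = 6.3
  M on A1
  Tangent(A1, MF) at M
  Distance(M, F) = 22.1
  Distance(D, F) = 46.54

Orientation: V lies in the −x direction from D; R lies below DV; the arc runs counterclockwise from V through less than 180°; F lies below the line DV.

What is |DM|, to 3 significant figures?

31.7

Checks: |RM| = 6.300 ✓; ∠(RM, MF) = 90.00° ✓; |MF| = 22.10 ✓; |DF| = 46.54 ✓.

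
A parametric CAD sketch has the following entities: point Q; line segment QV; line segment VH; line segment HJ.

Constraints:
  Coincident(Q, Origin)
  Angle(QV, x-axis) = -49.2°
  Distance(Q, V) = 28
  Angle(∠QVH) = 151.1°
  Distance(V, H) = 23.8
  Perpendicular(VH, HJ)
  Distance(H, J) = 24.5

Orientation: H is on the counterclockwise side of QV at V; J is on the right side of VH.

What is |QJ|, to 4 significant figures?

61.49

Q is at the origin; QV runs at -49.2° with length 28.0, so V = 28.0·(cos -49.2°, sin -49.2°) = (18.30, -21.20). ∠QVH = 151.1°, so VH runs at -49.2° + (180° − 151.1°) = -20.30° from the x-axis; with |VH| = 23.8, H = V + 23.8·(cos -20.30°, sin -20.30°) = (40.62, -29.45). VH ⟂ HJ; with |HJ| = 24.5 on the right of VH, J = H + 24.5·(-0.3469, -0.9379) = (32.12, -52.43). Then |QJ| = |J − Q| = 61.49.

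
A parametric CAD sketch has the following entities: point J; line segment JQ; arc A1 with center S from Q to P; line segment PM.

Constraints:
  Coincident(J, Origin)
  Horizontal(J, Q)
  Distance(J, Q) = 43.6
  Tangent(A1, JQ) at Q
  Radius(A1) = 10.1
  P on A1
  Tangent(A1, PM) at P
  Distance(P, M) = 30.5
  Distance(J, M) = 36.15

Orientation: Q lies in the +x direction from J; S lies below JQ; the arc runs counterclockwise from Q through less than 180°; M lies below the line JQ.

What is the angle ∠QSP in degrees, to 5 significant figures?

58.337°

J is at the origin; J and Q share the same y with |JQ| = 43.6 and Q on the +x side, so Q = (43.600, 0.0000). Tangency of A1 to JQ means the radius SQ is perpendicular to JQ, so S = Q + (0, -10.1) = (43.600, -10.100). Since SP ⟂ PM (tangency), |SM| = √(10.1² + 30.5²) = 32.129 regardless of where P sits on A1. So M lies on both circle(J, 36.15) and circle(S, 32.129); the below-JQ intersection is M = (18.993, -30.758). P is the foot of the tangent from M: P = (35.003, -4.7983).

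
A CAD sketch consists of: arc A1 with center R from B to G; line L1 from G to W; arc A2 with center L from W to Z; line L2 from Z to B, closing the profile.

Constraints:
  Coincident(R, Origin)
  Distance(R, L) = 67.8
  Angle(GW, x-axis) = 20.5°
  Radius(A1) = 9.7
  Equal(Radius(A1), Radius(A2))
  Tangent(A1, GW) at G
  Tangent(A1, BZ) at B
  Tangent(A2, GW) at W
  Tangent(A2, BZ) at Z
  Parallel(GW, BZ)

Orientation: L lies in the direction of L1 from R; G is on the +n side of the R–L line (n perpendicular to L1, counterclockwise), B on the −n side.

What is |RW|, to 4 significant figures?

68.49

The slot axis is L1's direction at 20.5°, so u = (cos 20.5°, sin 20.5°) = (0.9367, 0.3502) and n = (−sin 20.5°, cos 20.5°) = (-0.3502, 0.9367). R is at the origin and L lies 67.8 along u from R, so L = 67.8·u = (63.51, 23.74). Tangency of A1 to both parallel lines with radius 9.7 puts G and B at R ± 9.7·n: G = (-3.397, 9.086), B = (3.397, -9.086). Equal radii place W and Z the same way about L: W = L + 9.7·n = (60.11, 32.83), Z = L − 9.7·n = (66.90, 14.66). Then |RW| = |W − R| = 68.49.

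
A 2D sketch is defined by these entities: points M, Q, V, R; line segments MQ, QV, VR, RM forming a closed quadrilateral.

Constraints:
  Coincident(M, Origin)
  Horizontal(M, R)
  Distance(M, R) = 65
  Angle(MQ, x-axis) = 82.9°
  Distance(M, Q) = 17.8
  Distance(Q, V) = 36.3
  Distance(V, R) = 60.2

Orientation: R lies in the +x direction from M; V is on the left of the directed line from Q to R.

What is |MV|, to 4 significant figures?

52.15

Checks: |QV| = 36.30 ✓; |VR| = 60.20 ✓.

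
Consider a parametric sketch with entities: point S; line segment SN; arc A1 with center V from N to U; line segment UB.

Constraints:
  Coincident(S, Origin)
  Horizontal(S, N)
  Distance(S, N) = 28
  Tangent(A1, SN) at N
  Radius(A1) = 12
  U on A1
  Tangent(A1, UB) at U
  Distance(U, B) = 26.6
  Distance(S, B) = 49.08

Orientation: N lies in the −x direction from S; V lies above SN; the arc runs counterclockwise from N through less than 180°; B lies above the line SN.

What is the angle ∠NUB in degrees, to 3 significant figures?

124°

Checks: |VU| = 12.00 ✓; ∠(VU, UB) = 90.00° ✓; |UB| = 26.60 ✓; |SB| = 49.08 ✓.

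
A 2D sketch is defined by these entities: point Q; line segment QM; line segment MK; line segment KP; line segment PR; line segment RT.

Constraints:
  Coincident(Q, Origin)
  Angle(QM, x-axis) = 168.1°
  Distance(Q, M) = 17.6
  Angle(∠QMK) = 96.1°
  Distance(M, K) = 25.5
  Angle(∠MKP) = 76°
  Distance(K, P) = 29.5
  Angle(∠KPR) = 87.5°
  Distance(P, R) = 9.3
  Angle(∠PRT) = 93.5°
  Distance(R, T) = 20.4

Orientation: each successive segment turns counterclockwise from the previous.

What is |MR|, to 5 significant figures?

27.646

∠MKP = 76.0° gives KP at -4.0000° from the x-axis; with |KP| = 29.5, P = (4.3264, -22.681). ∠KPR = 87.5° gives PR at 88.500° from the x-axis; with |PR| = 9.3, R = (4.5699, -13.384). Then |MR| = |R − M| = 27.646.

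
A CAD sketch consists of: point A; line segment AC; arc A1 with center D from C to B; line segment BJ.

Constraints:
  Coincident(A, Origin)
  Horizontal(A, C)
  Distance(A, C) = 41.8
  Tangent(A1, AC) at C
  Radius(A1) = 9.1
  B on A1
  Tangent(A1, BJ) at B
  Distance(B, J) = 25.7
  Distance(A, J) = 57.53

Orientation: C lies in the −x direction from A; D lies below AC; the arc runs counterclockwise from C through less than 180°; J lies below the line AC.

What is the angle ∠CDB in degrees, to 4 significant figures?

103.4°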